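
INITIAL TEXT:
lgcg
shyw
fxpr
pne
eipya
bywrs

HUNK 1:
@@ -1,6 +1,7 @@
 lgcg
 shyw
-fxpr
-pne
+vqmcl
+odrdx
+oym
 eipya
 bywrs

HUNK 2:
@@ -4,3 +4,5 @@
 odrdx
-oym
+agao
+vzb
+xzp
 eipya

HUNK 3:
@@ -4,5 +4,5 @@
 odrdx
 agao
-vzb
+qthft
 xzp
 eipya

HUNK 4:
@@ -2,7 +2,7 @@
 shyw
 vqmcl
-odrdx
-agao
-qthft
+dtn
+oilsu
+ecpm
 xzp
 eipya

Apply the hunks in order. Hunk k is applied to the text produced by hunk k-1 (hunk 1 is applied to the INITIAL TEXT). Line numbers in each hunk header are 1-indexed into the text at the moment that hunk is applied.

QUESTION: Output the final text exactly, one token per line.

Answer: lgcg
shyw
vqmcl
dtn
oilsu
ecpm
xzp
eipya
bywrs

Derivation:
Hunk 1: at line 1 remove [fxpr,pne] add [vqmcl,odrdx,oym] -> 7 lines: lgcg shyw vqmcl odrdx oym eipya bywrs
Hunk 2: at line 4 remove [oym] add [agao,vzb,xzp] -> 9 lines: lgcg shyw vqmcl odrdx agao vzb xzp eipya bywrs
Hunk 3: at line 4 remove [vzb] add [qthft] -> 9 lines: lgcg shyw vqmcl odrdx agao qthft xzp eipya bywrs
Hunk 4: at line 2 remove [odrdx,agao,qthft] add [dtn,oilsu,ecpm] -> 9 lines: lgcg shyw vqmcl dtn oilsu ecpm xzp eipya bywrs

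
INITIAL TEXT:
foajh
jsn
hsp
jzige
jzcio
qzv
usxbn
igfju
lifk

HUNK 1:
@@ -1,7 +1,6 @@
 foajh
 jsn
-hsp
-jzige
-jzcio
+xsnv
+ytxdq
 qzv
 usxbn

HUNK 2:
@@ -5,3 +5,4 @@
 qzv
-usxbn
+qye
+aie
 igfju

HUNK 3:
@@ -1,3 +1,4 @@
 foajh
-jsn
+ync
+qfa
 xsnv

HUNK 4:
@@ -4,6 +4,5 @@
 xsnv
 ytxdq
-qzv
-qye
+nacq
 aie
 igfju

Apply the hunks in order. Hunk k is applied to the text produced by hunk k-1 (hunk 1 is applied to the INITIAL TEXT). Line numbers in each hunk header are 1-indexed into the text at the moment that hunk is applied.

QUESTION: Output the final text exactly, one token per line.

Hunk 1: at line 1 remove [hsp,jzige,jzcio] add [xsnv,ytxdq] -> 8 lines: foajh jsn xsnv ytxdq qzv usxbn igfju lifk
Hunk 2: at line 5 remove [usxbn] add [qye,aie] -> 9 lines: foajh jsn xsnv ytxdq qzv qye aie igfju lifk
Hunk 3: at line 1 remove [jsn] add [ync,qfa] -> 10 lines: foajh ync qfa xsnv ytxdq qzv qye aie igfju lifk
Hunk 4: at line 4 remove [qzv,qye] add [nacq] -> 9 lines: foajh ync qfa xsnv ytxdq nacq aie igfju lifk

Answer: foajh
ync
qfa
xsnv
ytxdq
nacq
aie
igfju
lifk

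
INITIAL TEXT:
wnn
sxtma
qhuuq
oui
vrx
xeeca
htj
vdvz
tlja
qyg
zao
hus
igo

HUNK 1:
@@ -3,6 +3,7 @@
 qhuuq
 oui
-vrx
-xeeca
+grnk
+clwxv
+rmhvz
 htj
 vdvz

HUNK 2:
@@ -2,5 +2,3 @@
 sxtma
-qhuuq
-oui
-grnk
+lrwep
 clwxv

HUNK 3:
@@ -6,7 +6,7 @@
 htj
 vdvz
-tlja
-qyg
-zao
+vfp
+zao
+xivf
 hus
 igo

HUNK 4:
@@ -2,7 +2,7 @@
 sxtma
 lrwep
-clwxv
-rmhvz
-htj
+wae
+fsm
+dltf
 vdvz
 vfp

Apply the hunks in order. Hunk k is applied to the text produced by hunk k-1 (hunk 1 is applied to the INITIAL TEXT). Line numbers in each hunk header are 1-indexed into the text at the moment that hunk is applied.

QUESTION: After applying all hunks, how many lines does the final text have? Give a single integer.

Hunk 1: at line 3 remove [vrx,xeeca] add [grnk,clwxv,rmhvz] -> 14 lines: wnn sxtma qhuuq oui grnk clwxv rmhvz htj vdvz tlja qyg zao hus igo
Hunk 2: at line 2 remove [qhuuq,oui,grnk] add [lrwep] -> 12 lines: wnn sxtma lrwep clwxv rmhvz htj vdvz tlja qyg zao hus igo
Hunk 3: at line 6 remove [tlja,qyg,zao] add [vfp,zao,xivf] -> 12 lines: wnn sxtma lrwep clwxv rmhvz htj vdvz vfp zao xivf hus igo
Hunk 4: at line 2 remove [clwxv,rmhvz,htj] add [wae,fsm,dltf] -> 12 lines: wnn sxtma lrwep wae fsm dltf vdvz vfp zao xivf hus igo
Final line count: 12

Answer: 12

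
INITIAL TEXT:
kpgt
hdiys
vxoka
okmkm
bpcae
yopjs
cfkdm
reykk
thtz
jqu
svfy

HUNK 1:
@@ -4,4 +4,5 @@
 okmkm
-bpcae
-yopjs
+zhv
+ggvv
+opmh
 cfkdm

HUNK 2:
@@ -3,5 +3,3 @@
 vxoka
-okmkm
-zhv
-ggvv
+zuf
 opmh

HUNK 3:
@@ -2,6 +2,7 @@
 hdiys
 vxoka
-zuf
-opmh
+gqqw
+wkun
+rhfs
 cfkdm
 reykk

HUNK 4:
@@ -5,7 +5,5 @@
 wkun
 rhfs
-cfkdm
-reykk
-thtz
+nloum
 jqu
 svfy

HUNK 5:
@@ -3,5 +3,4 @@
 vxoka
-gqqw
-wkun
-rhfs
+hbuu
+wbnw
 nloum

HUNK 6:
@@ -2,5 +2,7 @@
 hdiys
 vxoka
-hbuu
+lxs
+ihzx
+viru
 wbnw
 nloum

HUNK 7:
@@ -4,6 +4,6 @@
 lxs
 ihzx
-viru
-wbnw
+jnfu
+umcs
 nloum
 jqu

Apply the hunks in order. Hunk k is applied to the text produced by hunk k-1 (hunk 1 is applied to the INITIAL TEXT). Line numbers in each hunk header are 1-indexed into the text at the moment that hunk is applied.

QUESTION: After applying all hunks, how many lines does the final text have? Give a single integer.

Hunk 1: at line 4 remove [bpcae,yopjs] add [zhv,ggvv,opmh] -> 12 lines: kpgt hdiys vxoka okmkm zhv ggvv opmh cfkdm reykk thtz jqu svfy
Hunk 2: at line 3 remove [okmkm,zhv,ggvv] add [zuf] -> 10 lines: kpgt hdiys vxoka zuf opmh cfkdm reykk thtz jqu svfy
Hunk 3: at line 2 remove [zuf,opmh] add [gqqw,wkun,rhfs] -> 11 lines: kpgt hdiys vxoka gqqw wkun rhfs cfkdm reykk thtz jqu svfy
Hunk 4: at line 5 remove [cfkdm,reykk,thtz] add [nloum] -> 9 lines: kpgt hdiys vxoka gqqw wkun rhfs nloum jqu svfy
Hunk 5: at line 3 remove [gqqw,wkun,rhfs] add [hbuu,wbnw] -> 8 lines: kpgt hdiys vxoka hbuu wbnw nloum jqu svfy
Hunk 6: at line 2 remove [hbuu] add [lxs,ihzx,viru] -> 10 lines: kpgt hdiys vxoka lxs ihzx viru wbnw nloum jqu svfy
Hunk 7: at line 4 remove [viru,wbnw] add [jnfu,umcs] -> 10 lines: kpgt hdiys vxoka lxs ihzx jnfu umcs nloum jqu svfy
Final line count: 10

Answer: 10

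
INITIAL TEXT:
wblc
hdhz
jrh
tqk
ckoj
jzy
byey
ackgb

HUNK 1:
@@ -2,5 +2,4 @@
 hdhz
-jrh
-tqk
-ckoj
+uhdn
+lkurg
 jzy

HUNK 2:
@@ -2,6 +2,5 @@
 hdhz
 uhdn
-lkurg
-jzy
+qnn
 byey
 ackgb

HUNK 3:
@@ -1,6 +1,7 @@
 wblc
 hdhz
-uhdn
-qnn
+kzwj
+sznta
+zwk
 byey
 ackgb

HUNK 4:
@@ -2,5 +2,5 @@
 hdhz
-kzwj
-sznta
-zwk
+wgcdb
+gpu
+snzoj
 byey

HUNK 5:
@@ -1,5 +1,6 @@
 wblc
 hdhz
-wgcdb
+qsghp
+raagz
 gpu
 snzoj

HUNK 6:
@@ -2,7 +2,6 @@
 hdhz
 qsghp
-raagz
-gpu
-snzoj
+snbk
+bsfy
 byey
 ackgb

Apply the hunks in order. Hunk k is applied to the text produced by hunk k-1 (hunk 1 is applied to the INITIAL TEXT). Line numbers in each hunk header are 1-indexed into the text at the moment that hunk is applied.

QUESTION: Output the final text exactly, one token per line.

Answer: wblc
hdhz
qsghp
snbk
bsfy
byey
ackgb

Derivation:
Hunk 1: at line 2 remove [jrh,tqk,ckoj] add [uhdn,lkurg] -> 7 lines: wblc hdhz uhdn lkurg jzy byey ackgb
Hunk 2: at line 2 remove [lkurg,jzy] add [qnn] -> 6 lines: wblc hdhz uhdn qnn byey ackgb
Hunk 3: at line 1 remove [uhdn,qnn] add [kzwj,sznta,zwk] -> 7 lines: wblc hdhz kzwj sznta zwk byey ackgb
Hunk 4: at line 2 remove [kzwj,sznta,zwk] add [wgcdb,gpu,snzoj] -> 7 lines: wblc hdhz wgcdb gpu snzoj byey ackgb
Hunk 5: at line 1 remove [wgcdb] add [qsghp,raagz] -> 8 lines: wblc hdhz qsghp raagz gpu snzoj byey ackgb
Hunk 6: at line 2 remove [raagz,gpu,snzoj] add [snbk,bsfy] -> 7 lines: wblc hdhz qsghp snbk bsfy byey ackgb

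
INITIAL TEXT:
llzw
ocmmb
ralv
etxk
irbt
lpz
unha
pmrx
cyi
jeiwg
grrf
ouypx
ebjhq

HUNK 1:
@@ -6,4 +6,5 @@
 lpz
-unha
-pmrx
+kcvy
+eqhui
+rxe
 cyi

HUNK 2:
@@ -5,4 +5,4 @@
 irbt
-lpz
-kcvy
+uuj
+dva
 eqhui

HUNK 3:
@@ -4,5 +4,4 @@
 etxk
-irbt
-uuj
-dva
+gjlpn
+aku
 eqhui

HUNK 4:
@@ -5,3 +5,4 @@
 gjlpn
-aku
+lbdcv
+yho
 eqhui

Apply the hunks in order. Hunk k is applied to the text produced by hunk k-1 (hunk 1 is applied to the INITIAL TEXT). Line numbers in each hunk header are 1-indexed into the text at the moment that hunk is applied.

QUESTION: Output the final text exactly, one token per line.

Answer: llzw
ocmmb
ralv
etxk
gjlpn
lbdcv
yho
eqhui
rxe
cyi
jeiwg
grrf
ouypx
ebjhq

Derivation:
Hunk 1: at line 6 remove [unha,pmrx] add [kcvy,eqhui,rxe] -> 14 lines: llzw ocmmb ralv etxk irbt lpz kcvy eqhui rxe cyi jeiwg grrf ouypx ebjhq
Hunk 2: at line 5 remove [lpz,kcvy] add [uuj,dva] -> 14 lines: llzw ocmmb ralv etxk irbt uuj dva eqhui rxe cyi jeiwg grrf ouypx ebjhq
Hunk 3: at line 4 remove [irbt,uuj,dva] add [gjlpn,aku] -> 13 lines: llzw ocmmb ralv etxk gjlpn aku eqhui rxe cyi jeiwg grrf ouypx ebjhq
Hunk 4: at line 5 remove [aku] add [lbdcv,yho] -> 14 lines: llzw ocmmb ralv etxk gjlpn lbdcv yho eqhui rxe cyi jeiwg grrf ouypx ebjhq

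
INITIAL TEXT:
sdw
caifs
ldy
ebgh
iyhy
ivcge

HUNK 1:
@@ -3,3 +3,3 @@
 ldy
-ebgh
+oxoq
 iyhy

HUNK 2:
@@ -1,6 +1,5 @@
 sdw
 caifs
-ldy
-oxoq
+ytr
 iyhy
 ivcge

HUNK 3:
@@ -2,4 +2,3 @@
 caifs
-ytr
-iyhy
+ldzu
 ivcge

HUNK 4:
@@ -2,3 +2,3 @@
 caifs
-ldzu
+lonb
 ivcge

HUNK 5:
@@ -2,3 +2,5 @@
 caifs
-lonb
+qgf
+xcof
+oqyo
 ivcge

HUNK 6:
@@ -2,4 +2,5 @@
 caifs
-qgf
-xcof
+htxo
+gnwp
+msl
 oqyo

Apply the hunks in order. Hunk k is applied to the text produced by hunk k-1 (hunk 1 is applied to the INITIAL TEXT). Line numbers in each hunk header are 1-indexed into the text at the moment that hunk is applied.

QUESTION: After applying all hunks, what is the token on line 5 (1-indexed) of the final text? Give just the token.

Hunk 1: at line 3 remove [ebgh] add [oxoq] -> 6 lines: sdw caifs ldy oxoq iyhy ivcge
Hunk 2: at line 1 remove [ldy,oxoq] add [ytr] -> 5 lines: sdw caifs ytr iyhy ivcge
Hunk 3: at line 2 remove [ytr,iyhy] add [ldzu] -> 4 lines: sdw caifs ldzu ivcge
Hunk 4: at line 2 remove [ldzu] add [lonb] -> 4 lines: sdw caifs lonb ivcge
Hunk 5: at line 2 remove [lonb] add [qgf,xcof,oqyo] -> 6 lines: sdw caifs qgf xcof oqyo ivcge
Hunk 6: at line 2 remove [qgf,xcof] add [htxo,gnwp,msl] -> 7 lines: sdw caifs htxo gnwp msl oqyo ivcge
Final line 5: msl

Answer: msl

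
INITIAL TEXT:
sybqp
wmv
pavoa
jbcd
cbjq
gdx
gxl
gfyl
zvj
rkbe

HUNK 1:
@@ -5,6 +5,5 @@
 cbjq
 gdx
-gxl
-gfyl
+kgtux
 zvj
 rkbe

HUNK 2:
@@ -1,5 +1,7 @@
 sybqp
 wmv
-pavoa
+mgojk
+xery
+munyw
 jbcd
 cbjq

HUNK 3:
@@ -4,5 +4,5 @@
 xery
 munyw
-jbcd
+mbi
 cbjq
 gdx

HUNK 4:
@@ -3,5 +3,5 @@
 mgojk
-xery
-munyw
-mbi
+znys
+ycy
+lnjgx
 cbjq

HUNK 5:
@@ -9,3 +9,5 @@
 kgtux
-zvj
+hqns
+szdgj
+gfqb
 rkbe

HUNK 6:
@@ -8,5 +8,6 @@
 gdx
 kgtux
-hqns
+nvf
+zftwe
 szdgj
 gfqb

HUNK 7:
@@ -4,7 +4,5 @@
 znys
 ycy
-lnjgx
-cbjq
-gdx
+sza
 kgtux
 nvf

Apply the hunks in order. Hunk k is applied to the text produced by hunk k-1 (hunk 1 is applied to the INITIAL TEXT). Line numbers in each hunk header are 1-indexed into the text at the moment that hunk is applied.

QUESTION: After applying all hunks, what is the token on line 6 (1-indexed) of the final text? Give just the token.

Hunk 1: at line 5 remove [gxl,gfyl] add [kgtux] -> 9 lines: sybqp wmv pavoa jbcd cbjq gdx kgtux zvj rkbe
Hunk 2: at line 1 remove [pavoa] add [mgojk,xery,munyw] -> 11 lines: sybqp wmv mgojk xery munyw jbcd cbjq gdx kgtux zvj rkbe
Hunk 3: at line 4 remove [jbcd] add [mbi] -> 11 lines: sybqp wmv mgojk xery munyw mbi cbjq gdx kgtux zvj rkbe
Hunk 4: at line 3 remove [xery,munyw,mbi] add [znys,ycy,lnjgx] -> 11 lines: sybqp wmv mgojk znys ycy lnjgx cbjq gdx kgtux zvj rkbe
Hunk 5: at line 9 remove [zvj] add [hqns,szdgj,gfqb] -> 13 lines: sybqp wmv mgojk znys ycy lnjgx cbjq gdx kgtux hqns szdgj gfqb rkbe
Hunk 6: at line 8 remove [hqns] add [nvf,zftwe] -> 14 lines: sybqp wmv mgojk znys ycy lnjgx cbjq gdx kgtux nvf zftwe szdgj gfqb rkbe
Hunk 7: at line 4 remove [lnjgx,cbjq,gdx] add [sza] -> 12 lines: sybqp wmv mgojk znys ycy sza kgtux nvf zftwe szdgj gfqb rkbe
Final line 6: sza

Answer: sza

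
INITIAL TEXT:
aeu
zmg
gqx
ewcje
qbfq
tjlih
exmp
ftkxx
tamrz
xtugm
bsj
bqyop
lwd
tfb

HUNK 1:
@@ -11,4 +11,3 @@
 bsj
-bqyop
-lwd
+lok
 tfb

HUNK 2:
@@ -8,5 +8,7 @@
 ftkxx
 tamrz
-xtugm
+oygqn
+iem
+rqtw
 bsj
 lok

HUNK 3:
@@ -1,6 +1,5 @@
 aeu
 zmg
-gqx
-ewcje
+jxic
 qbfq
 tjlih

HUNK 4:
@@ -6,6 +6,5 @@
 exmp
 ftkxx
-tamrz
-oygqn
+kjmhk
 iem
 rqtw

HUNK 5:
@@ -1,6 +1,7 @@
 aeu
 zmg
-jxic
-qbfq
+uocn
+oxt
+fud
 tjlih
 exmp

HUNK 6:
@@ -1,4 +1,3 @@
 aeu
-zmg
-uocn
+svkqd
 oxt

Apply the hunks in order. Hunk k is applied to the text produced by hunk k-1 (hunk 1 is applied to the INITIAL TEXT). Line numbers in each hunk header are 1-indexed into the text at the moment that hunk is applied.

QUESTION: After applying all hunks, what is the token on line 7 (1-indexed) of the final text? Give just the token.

Hunk 1: at line 11 remove [bqyop,lwd] add [lok] -> 13 lines: aeu zmg gqx ewcje qbfq tjlih exmp ftkxx tamrz xtugm bsj lok tfb
Hunk 2: at line 8 remove [xtugm] add [oygqn,iem,rqtw] -> 15 lines: aeu zmg gqx ewcje qbfq tjlih exmp ftkxx tamrz oygqn iem rqtw bsj lok tfb
Hunk 3: at line 1 remove [gqx,ewcje] add [jxic] -> 14 lines: aeu zmg jxic qbfq tjlih exmp ftkxx tamrz oygqn iem rqtw bsj lok tfb
Hunk 4: at line 6 remove [tamrz,oygqn] add [kjmhk] -> 13 lines: aeu zmg jxic qbfq tjlih exmp ftkxx kjmhk iem rqtw bsj lok tfb
Hunk 5: at line 1 remove [jxic,qbfq] add [uocn,oxt,fud] -> 14 lines: aeu zmg uocn oxt fud tjlih exmp ftkxx kjmhk iem rqtw bsj lok tfb
Hunk 6: at line 1 remove [zmg,uocn] add [svkqd] -> 13 lines: aeu svkqd oxt fud tjlih exmp ftkxx kjmhk iem rqtw bsj lok tfb
Final line 7: ftkxx

Answer: ftkxx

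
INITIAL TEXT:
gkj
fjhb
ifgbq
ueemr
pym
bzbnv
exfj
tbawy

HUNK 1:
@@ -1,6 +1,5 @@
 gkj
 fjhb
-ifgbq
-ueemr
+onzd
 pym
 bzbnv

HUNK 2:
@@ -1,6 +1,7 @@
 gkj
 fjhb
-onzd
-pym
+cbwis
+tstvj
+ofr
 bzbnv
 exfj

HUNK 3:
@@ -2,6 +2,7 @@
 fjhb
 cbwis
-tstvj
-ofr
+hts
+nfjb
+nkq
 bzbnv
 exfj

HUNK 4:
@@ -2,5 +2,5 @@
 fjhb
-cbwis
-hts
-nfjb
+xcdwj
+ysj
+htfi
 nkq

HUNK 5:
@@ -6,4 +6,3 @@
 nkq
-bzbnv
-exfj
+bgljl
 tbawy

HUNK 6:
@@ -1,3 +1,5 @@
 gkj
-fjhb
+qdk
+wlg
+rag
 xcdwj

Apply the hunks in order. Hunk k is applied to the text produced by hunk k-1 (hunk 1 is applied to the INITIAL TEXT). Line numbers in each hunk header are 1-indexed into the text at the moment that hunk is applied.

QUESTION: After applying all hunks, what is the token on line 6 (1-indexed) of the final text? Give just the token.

Answer: ysj

Derivation:
Hunk 1: at line 1 remove [ifgbq,ueemr] add [onzd] -> 7 lines: gkj fjhb onzd pym bzbnv exfj tbawy
Hunk 2: at line 1 remove [onzd,pym] add [cbwis,tstvj,ofr] -> 8 lines: gkj fjhb cbwis tstvj ofr bzbnv exfj tbawy
Hunk 3: at line 2 remove [tstvj,ofr] add [hts,nfjb,nkq] -> 9 lines: gkj fjhb cbwis hts nfjb nkq bzbnv exfj tbawy
Hunk 4: at line 2 remove [cbwis,hts,nfjb] add [xcdwj,ysj,htfi] -> 9 lines: gkj fjhb xcdwj ysj htfi nkq bzbnv exfj tbawy
Hunk 5: at line 6 remove [bzbnv,exfj] add [bgljl] -> 8 lines: gkj fjhb xcdwj ysj htfi nkq bgljl tbawy
Hunk 6: at line 1 remove [fjhb] add [qdk,wlg,rag] -> 10 lines: gkj qdk wlg rag xcdwj ysj htfi nkq bgljl tbawy
Final line 6: ysj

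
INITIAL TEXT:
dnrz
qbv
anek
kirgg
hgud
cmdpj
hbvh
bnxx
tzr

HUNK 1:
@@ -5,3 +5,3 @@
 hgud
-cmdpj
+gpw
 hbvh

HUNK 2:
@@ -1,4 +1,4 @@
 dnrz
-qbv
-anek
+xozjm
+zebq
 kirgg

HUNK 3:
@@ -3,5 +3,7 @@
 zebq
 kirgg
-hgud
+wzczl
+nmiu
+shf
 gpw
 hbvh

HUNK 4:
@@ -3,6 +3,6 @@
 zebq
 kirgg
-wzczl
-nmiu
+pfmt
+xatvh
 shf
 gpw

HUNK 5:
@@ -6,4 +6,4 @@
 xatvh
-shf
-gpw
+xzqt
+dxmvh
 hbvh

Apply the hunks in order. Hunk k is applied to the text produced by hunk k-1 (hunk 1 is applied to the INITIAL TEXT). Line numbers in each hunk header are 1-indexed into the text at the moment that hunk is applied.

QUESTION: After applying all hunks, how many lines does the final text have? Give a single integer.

Answer: 11

Derivation:
Hunk 1: at line 5 remove [cmdpj] add [gpw] -> 9 lines: dnrz qbv anek kirgg hgud gpw hbvh bnxx tzr
Hunk 2: at line 1 remove [qbv,anek] add [xozjm,zebq] -> 9 lines: dnrz xozjm zebq kirgg hgud gpw hbvh bnxx tzr
Hunk 3: at line 3 remove [hgud] add [wzczl,nmiu,shf] -> 11 lines: dnrz xozjm zebq kirgg wzczl nmiu shf gpw hbvh bnxx tzr
Hunk 4: at line 3 remove [wzczl,nmiu] add [pfmt,xatvh] -> 11 lines: dnrz xozjm zebq kirgg pfmt xatvh shf gpw hbvh bnxx tzr
Hunk 5: at line 6 remove [shf,gpw] add [xzqt,dxmvh] -> 11 lines: dnrz xozjm zebq kirgg pfmt xatvh xzqt dxmvh hbvh bnxx tzr
Final line count: 11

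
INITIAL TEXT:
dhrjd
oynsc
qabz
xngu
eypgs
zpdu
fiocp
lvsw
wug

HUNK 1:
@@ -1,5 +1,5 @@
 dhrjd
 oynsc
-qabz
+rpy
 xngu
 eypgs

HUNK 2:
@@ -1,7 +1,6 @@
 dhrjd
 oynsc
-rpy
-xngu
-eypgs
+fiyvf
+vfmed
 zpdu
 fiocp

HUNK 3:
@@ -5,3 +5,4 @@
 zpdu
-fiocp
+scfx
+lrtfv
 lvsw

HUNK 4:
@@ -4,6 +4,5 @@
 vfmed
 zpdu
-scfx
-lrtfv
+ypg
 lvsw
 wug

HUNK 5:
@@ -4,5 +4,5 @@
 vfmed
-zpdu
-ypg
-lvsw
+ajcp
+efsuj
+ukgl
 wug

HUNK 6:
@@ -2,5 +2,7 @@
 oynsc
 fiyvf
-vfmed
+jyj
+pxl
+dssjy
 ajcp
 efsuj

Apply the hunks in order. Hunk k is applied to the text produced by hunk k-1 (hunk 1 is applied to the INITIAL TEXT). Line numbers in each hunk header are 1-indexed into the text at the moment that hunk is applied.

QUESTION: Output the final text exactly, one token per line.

Answer: dhrjd
oynsc
fiyvf
jyj
pxl
dssjy
ajcp
efsuj
ukgl
wug

Derivation:
Hunk 1: at line 1 remove [qabz] add [rpy] -> 9 lines: dhrjd oynsc rpy xngu eypgs zpdu fiocp lvsw wug
Hunk 2: at line 1 remove [rpy,xngu,eypgs] add [fiyvf,vfmed] -> 8 lines: dhrjd oynsc fiyvf vfmed zpdu fiocp lvsw wug
Hunk 3: at line 5 remove [fiocp] add [scfx,lrtfv] -> 9 lines: dhrjd oynsc fiyvf vfmed zpdu scfx lrtfv lvsw wug
Hunk 4: at line 4 remove [scfx,lrtfv] add [ypg] -> 8 lines: dhrjd oynsc fiyvf vfmed zpdu ypg lvsw wug
Hunk 5: at line 4 remove [zpdu,ypg,lvsw] add [ajcp,efsuj,ukgl] -> 8 lines: dhrjd oynsc fiyvf vfmed ajcp efsuj ukgl wug
Hunk 6: at line 2 remove [vfmed] add [jyj,pxl,dssjy] -> 10 lines: dhrjd oynsc fiyvf jyj pxl dssjy ajcp efsuj ukgl wug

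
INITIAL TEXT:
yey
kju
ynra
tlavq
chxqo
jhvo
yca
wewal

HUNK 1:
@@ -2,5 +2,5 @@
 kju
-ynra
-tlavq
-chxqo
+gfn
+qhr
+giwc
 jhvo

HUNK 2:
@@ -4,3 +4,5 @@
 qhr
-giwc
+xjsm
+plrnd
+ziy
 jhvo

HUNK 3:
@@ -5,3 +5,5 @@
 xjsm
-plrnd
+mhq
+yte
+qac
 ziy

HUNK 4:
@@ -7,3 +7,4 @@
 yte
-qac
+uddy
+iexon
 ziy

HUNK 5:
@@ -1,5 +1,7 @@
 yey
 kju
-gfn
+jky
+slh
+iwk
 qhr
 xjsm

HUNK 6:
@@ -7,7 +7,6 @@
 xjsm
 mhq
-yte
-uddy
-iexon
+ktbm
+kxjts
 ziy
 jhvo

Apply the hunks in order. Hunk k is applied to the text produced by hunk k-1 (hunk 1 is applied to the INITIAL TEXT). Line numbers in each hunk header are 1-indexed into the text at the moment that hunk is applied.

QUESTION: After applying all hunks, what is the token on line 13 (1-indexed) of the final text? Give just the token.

Hunk 1: at line 2 remove [ynra,tlavq,chxqo] add [gfn,qhr,giwc] -> 8 lines: yey kju gfn qhr giwc jhvo yca wewal
Hunk 2: at line 4 remove [giwc] add [xjsm,plrnd,ziy] -> 10 lines: yey kju gfn qhr xjsm plrnd ziy jhvo yca wewal
Hunk 3: at line 5 remove [plrnd] add [mhq,yte,qac] -> 12 lines: yey kju gfn qhr xjsm mhq yte qac ziy jhvo yca wewal
Hunk 4: at line 7 remove [qac] add [uddy,iexon] -> 13 lines: yey kju gfn qhr xjsm mhq yte uddy iexon ziy jhvo yca wewal
Hunk 5: at line 1 remove [gfn] add [jky,slh,iwk] -> 15 lines: yey kju jky slh iwk qhr xjsm mhq yte uddy iexon ziy jhvo yca wewal
Hunk 6: at line 7 remove [yte,uddy,iexon] add [ktbm,kxjts] -> 14 lines: yey kju jky slh iwk qhr xjsm mhq ktbm kxjts ziy jhvo yca wewal
Final line 13: yca

Answer: yca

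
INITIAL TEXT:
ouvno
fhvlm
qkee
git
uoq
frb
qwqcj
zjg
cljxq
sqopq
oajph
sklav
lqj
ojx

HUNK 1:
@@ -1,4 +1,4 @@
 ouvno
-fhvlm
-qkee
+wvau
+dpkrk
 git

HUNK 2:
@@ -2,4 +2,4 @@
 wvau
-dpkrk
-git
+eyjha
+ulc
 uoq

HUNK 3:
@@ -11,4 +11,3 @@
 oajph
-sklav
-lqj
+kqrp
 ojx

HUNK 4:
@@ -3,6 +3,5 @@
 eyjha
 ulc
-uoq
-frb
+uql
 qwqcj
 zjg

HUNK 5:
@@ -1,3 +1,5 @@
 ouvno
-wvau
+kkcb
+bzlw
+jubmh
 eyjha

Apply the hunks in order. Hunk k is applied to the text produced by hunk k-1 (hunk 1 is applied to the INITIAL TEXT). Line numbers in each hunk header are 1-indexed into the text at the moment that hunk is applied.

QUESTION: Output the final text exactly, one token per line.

Answer: ouvno
kkcb
bzlw
jubmh
eyjha
ulc
uql
qwqcj
zjg
cljxq
sqopq
oajph
kqrp
ojx

Derivation:
Hunk 1: at line 1 remove [fhvlm,qkee] add [wvau,dpkrk] -> 14 lines: ouvno wvau dpkrk git uoq frb qwqcj zjg cljxq sqopq oajph sklav lqj ojx
Hunk 2: at line 2 remove [dpkrk,git] add [eyjha,ulc] -> 14 lines: ouvno wvau eyjha ulc uoq frb qwqcj zjg cljxq sqopq oajph sklav lqj ojx
Hunk 3: at line 11 remove [sklav,lqj] add [kqrp] -> 13 lines: ouvno wvau eyjha ulc uoq frb qwqcj zjg cljxq sqopq oajph kqrp ojx
Hunk 4: at line 3 remove [uoq,frb] add [uql] -> 12 lines: ouvno wvau eyjha ulc uql qwqcj zjg cljxq sqopq oajph kqrp ojx
Hunk 5: at line 1 remove [wvau] add [kkcb,bzlw,jubmh] -> 14 lines: ouvno kkcb bzlw jubmh eyjha ulc uql qwqcj zjg cljxq sqopq oajph kqrp ojx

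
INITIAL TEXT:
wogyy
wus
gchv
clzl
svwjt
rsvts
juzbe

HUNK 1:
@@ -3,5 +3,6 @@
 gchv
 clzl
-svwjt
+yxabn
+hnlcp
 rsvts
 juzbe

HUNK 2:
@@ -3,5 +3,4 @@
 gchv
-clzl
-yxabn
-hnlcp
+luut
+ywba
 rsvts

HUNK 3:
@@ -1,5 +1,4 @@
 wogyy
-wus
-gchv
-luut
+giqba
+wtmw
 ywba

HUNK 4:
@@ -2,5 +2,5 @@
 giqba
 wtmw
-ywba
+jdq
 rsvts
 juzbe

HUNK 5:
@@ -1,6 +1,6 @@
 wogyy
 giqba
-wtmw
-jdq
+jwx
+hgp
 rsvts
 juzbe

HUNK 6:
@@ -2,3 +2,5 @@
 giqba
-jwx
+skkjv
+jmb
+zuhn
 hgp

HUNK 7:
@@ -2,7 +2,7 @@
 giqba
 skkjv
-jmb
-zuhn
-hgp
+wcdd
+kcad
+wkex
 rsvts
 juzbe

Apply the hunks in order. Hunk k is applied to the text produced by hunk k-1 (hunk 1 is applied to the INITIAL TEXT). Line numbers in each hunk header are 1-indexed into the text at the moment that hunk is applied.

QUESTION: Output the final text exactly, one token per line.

Hunk 1: at line 3 remove [svwjt] add [yxabn,hnlcp] -> 8 lines: wogyy wus gchv clzl yxabn hnlcp rsvts juzbe
Hunk 2: at line 3 remove [clzl,yxabn,hnlcp] add [luut,ywba] -> 7 lines: wogyy wus gchv luut ywba rsvts juzbe
Hunk 3: at line 1 remove [wus,gchv,luut] add [giqba,wtmw] -> 6 lines: wogyy giqba wtmw ywba rsvts juzbe
Hunk 4: at line 2 remove [ywba] add [jdq] -> 6 lines: wogyy giqba wtmw jdq rsvts juzbe
Hunk 5: at line 1 remove [wtmw,jdq] add [jwx,hgp] -> 6 lines: wogyy giqba jwx hgp rsvts juzbe
Hunk 6: at line 2 remove [jwx] add [skkjv,jmb,zuhn] -> 8 lines: wogyy giqba skkjv jmb zuhn hgp rsvts juzbe
Hunk 7: at line 2 remove [jmb,zuhn,hgp] add [wcdd,kcad,wkex] -> 8 lines: wogyy giqba skkjv wcdd kcad wkex rsvts juzbe

Answer: wogyy
giqba
skkjv
wcdd
kcad
wkex
rsvts
juzbe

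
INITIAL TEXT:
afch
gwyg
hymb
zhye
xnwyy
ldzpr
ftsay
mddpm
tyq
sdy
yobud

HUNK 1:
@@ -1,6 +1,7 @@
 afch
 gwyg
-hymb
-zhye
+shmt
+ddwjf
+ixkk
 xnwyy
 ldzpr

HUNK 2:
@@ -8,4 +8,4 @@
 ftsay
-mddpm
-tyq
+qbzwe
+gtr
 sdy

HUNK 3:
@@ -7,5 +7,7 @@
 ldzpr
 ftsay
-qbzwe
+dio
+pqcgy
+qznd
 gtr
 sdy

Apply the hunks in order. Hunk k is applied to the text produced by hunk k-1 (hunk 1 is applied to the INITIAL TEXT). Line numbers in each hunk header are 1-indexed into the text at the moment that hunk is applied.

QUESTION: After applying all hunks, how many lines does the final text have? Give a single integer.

Answer: 14

Derivation:
Hunk 1: at line 1 remove [hymb,zhye] add [shmt,ddwjf,ixkk] -> 12 lines: afch gwyg shmt ddwjf ixkk xnwyy ldzpr ftsay mddpm tyq sdy yobud
Hunk 2: at line 8 remove [mddpm,tyq] add [qbzwe,gtr] -> 12 lines: afch gwyg shmt ddwjf ixkk xnwyy ldzpr ftsay qbzwe gtr sdy yobud
Hunk 3: at line 7 remove [qbzwe] add [dio,pqcgy,qznd] -> 14 lines: afch gwyg shmt ddwjf ixkk xnwyy ldzpr ftsay dio pqcgy qznd gtr sdy yobud
Final line count: 14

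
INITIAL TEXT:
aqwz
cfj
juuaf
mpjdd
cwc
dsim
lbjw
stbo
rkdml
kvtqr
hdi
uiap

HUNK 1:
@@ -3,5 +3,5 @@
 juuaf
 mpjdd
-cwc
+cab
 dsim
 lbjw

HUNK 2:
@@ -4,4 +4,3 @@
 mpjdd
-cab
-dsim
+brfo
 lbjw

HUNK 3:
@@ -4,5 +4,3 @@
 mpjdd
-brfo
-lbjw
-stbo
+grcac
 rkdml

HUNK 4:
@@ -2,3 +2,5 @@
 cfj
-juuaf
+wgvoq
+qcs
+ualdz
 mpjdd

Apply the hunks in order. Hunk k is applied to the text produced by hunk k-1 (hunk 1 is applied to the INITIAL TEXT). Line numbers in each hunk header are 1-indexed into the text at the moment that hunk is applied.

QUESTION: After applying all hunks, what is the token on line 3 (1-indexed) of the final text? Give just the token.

Hunk 1: at line 3 remove [cwc] add [cab] -> 12 lines: aqwz cfj juuaf mpjdd cab dsim lbjw stbo rkdml kvtqr hdi uiap
Hunk 2: at line 4 remove [cab,dsim] add [brfo] -> 11 lines: aqwz cfj juuaf mpjdd brfo lbjw stbo rkdml kvtqr hdi uiap
Hunk 3: at line 4 remove [brfo,lbjw,stbo] add [grcac] -> 9 lines: aqwz cfj juuaf mpjdd grcac rkdml kvtqr hdi uiap
Hunk 4: at line 2 remove [juuaf] add [wgvoq,qcs,ualdz] -> 11 lines: aqwz cfj wgvoq qcs ualdz mpjdd grcac rkdml kvtqr hdi uiap
Final line 3: wgvoq

Answer: wgvoq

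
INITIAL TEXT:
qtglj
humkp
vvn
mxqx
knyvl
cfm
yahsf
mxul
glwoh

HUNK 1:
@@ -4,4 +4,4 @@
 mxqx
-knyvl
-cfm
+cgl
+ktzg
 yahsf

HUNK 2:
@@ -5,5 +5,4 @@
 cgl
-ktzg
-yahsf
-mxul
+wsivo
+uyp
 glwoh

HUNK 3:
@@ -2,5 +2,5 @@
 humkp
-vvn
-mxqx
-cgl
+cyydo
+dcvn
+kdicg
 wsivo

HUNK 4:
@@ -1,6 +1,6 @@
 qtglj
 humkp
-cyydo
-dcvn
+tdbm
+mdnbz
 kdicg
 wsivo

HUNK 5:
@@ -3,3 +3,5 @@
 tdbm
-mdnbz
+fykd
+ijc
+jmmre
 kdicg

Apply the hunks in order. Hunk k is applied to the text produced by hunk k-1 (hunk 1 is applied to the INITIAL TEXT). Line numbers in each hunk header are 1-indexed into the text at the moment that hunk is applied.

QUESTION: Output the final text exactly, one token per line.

Answer: qtglj
humkp
tdbm
fykd
ijc
jmmre
kdicg
wsivo
uyp
glwoh

Derivation:
Hunk 1: at line 4 remove [knyvl,cfm] add [cgl,ktzg] -> 9 lines: qtglj humkp vvn mxqx cgl ktzg yahsf mxul glwoh
Hunk 2: at line 5 remove [ktzg,yahsf,mxul] add [wsivo,uyp] -> 8 lines: qtglj humkp vvn mxqx cgl wsivo uyp glwoh
Hunk 3: at line 2 remove [vvn,mxqx,cgl] add [cyydo,dcvn,kdicg] -> 8 lines: qtglj humkp cyydo dcvn kdicg wsivo uyp glwoh
Hunk 4: at line 1 remove [cyydo,dcvn] add [tdbm,mdnbz] -> 8 lines: qtglj humkp tdbm mdnbz kdicg wsivo uyp glwoh
Hunk 5: at line 3 remove [mdnbz] add [fykd,ijc,jmmre] -> 10 lines: qtglj humkp tdbm fykd ijc jmmre kdicg wsivo uyp glwoh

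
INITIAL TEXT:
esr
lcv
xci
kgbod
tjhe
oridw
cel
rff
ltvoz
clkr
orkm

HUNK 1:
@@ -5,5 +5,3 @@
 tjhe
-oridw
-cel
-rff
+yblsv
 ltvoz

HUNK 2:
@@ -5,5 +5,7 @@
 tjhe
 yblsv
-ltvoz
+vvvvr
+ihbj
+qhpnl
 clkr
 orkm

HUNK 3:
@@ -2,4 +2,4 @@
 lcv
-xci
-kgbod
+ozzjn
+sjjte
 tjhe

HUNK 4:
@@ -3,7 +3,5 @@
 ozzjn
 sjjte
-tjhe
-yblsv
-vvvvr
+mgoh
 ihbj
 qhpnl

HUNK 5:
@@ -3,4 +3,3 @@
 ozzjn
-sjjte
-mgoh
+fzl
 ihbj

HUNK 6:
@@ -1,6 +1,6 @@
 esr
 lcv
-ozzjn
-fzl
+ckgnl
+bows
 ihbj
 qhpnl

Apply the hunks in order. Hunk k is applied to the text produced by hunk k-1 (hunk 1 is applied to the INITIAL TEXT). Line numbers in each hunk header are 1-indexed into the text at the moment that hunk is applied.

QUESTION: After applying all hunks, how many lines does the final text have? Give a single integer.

Hunk 1: at line 5 remove [oridw,cel,rff] add [yblsv] -> 9 lines: esr lcv xci kgbod tjhe yblsv ltvoz clkr orkm
Hunk 2: at line 5 remove [ltvoz] add [vvvvr,ihbj,qhpnl] -> 11 lines: esr lcv xci kgbod tjhe yblsv vvvvr ihbj qhpnl clkr orkm
Hunk 3: at line 2 remove [xci,kgbod] add [ozzjn,sjjte] -> 11 lines: esr lcv ozzjn sjjte tjhe yblsv vvvvr ihbj qhpnl clkr orkm
Hunk 4: at line 3 remove [tjhe,yblsv,vvvvr] add [mgoh] -> 9 lines: esr lcv ozzjn sjjte mgoh ihbj qhpnl clkr orkm
Hunk 5: at line 3 remove [sjjte,mgoh] add [fzl] -> 8 lines: esr lcv ozzjn fzl ihbj qhpnl clkr orkm
Hunk 6: at line 1 remove [ozzjn,fzl] add [ckgnl,bows] -> 8 lines: esr lcv ckgnl bows ihbj qhpnl clkr orkm
Final line count: 8

Answer: 8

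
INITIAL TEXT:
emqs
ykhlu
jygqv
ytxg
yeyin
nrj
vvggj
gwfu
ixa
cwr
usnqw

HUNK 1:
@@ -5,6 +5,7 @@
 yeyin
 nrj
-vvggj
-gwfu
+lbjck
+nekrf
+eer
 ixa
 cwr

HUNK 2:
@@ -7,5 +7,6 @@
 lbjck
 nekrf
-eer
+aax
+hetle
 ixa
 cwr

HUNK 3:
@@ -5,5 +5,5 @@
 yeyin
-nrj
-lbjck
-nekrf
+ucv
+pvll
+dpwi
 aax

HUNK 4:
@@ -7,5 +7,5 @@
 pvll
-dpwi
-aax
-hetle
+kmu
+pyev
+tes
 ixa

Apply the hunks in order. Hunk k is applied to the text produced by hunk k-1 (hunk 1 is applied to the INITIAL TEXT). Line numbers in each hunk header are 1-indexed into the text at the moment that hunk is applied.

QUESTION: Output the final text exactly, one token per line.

Answer: emqs
ykhlu
jygqv
ytxg
yeyin
ucv
pvll
kmu
pyev
tes
ixa
cwr
usnqw

Derivation:
Hunk 1: at line 5 remove [vvggj,gwfu] add [lbjck,nekrf,eer] -> 12 lines: emqs ykhlu jygqv ytxg yeyin nrj lbjck nekrf eer ixa cwr usnqw
Hunk 2: at line 7 remove [eer] add [aax,hetle] -> 13 lines: emqs ykhlu jygqv ytxg yeyin nrj lbjck nekrf aax hetle ixa cwr usnqw
Hunk 3: at line 5 remove [nrj,lbjck,nekrf] add [ucv,pvll,dpwi] -> 13 lines: emqs ykhlu jygqv ytxg yeyin ucv pvll dpwi aax hetle ixa cwr usnqw
Hunk 4: at line 7 remove [dpwi,aax,hetle] add [kmu,pyev,tes] -> 13 lines: emqs ykhlu jygqv ytxg yeyin ucv pvll kmu pyev tes ixa cwr usnqw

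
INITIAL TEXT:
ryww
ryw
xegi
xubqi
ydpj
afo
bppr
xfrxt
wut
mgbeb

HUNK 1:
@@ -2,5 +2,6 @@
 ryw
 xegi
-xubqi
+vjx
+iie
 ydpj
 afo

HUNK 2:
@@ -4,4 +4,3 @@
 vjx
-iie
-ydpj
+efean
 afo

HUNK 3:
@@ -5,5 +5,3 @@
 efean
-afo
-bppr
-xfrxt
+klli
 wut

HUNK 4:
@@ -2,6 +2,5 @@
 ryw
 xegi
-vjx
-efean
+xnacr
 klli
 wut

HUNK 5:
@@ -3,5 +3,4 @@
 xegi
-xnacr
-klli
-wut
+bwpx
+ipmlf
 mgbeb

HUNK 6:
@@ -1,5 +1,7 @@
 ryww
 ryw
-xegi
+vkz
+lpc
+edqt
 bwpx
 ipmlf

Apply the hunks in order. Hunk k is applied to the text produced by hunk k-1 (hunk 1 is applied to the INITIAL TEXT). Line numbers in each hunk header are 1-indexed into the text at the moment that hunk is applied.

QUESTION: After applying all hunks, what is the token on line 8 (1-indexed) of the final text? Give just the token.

Hunk 1: at line 2 remove [xubqi] add [vjx,iie] -> 11 lines: ryww ryw xegi vjx iie ydpj afo bppr xfrxt wut mgbeb
Hunk 2: at line 4 remove [iie,ydpj] add [efean] -> 10 lines: ryww ryw xegi vjx efean afo bppr xfrxt wut mgbeb
Hunk 3: at line 5 remove [afo,bppr,xfrxt] add [klli] -> 8 lines: ryww ryw xegi vjx efean klli wut mgbeb
Hunk 4: at line 2 remove [vjx,efean] add [xnacr] -> 7 lines: ryww ryw xegi xnacr klli wut mgbeb
Hunk 5: at line 3 remove [xnacr,klli,wut] add [bwpx,ipmlf] -> 6 lines: ryww ryw xegi bwpx ipmlf mgbeb
Hunk 6: at line 1 remove [xegi] add [vkz,lpc,edqt] -> 8 lines: ryww ryw vkz lpc edqt bwpx ipmlf mgbeb
Final line 8: mgbeb

Answer: mgbeb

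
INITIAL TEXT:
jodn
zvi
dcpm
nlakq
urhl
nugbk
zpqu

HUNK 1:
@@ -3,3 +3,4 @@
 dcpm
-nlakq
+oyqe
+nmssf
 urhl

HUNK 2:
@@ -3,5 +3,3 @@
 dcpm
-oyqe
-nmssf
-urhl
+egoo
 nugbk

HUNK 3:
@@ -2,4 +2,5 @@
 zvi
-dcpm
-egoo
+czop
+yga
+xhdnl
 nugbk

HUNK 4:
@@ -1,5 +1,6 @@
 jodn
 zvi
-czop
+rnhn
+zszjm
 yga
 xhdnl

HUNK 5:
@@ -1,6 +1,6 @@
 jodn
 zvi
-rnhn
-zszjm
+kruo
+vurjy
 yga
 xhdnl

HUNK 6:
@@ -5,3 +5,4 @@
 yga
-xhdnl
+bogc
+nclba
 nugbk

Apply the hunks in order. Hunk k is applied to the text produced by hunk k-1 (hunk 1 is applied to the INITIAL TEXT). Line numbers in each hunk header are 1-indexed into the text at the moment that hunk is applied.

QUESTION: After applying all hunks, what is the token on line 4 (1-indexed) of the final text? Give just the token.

Answer: vurjy

Derivation:
Hunk 1: at line 3 remove [nlakq] add [oyqe,nmssf] -> 8 lines: jodn zvi dcpm oyqe nmssf urhl nugbk zpqu
Hunk 2: at line 3 remove [oyqe,nmssf,urhl] add [egoo] -> 6 lines: jodn zvi dcpm egoo nugbk zpqu
Hunk 3: at line 2 remove [dcpm,egoo] add [czop,yga,xhdnl] -> 7 lines: jodn zvi czop yga xhdnl nugbk zpqu
Hunk 4: at line 1 remove [czop] add [rnhn,zszjm] -> 8 lines: jodn zvi rnhn zszjm yga xhdnl nugbk zpqu
Hunk 5: at line 1 remove [rnhn,zszjm] add [kruo,vurjy] -> 8 lines: jodn zvi kruo vurjy yga xhdnl nugbk zpqu
Hunk 6: at line 5 remove [xhdnl] add [bogc,nclba] -> 9 lines: jodn zvi kruo vurjy yga bogc nclba nugbk zpqu
Final line 4: vurjy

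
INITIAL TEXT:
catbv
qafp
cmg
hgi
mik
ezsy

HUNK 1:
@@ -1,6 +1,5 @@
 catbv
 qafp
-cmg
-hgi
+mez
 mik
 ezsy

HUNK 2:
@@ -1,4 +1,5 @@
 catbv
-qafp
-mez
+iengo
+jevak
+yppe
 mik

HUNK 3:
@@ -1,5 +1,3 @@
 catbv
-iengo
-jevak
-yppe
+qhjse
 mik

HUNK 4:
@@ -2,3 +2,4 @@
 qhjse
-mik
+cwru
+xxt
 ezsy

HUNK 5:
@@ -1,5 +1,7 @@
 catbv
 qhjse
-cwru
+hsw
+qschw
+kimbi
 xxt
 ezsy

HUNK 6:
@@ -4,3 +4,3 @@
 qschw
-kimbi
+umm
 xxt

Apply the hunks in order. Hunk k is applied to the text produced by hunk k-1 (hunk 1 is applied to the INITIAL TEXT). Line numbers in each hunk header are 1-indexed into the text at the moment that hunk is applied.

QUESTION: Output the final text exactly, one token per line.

Hunk 1: at line 1 remove [cmg,hgi] add [mez] -> 5 lines: catbv qafp mez mik ezsy
Hunk 2: at line 1 remove [qafp,mez] add [iengo,jevak,yppe] -> 6 lines: catbv iengo jevak yppe mik ezsy
Hunk 3: at line 1 remove [iengo,jevak,yppe] add [qhjse] -> 4 lines: catbv qhjse mik ezsy
Hunk 4: at line 2 remove [mik] add [cwru,xxt] -> 5 lines: catbv qhjse cwru xxt ezsy
Hunk 5: at line 1 remove [cwru] add [hsw,qschw,kimbi] -> 7 lines: catbv qhjse hsw qschw kimbi xxt ezsy
Hunk 6: at line 4 remove [kimbi] add [umm] -> 7 lines: catbv qhjse hsw qschw umm xxt ezsy

Answer: catbv
qhjse
hsw
qschw
umm
xxt
ezsy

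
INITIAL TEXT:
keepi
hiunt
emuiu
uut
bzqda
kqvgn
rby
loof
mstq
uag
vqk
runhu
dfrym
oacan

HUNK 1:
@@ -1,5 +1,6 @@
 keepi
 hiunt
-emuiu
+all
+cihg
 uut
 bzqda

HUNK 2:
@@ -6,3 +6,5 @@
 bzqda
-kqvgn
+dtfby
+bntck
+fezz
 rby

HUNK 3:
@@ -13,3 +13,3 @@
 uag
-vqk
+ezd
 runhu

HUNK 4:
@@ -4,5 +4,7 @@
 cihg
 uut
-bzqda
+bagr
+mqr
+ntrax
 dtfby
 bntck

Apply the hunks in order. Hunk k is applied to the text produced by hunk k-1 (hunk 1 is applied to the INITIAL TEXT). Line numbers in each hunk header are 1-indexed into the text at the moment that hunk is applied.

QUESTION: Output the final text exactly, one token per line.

Hunk 1: at line 1 remove [emuiu] add [all,cihg] -> 15 lines: keepi hiunt all cihg uut bzqda kqvgn rby loof mstq uag vqk runhu dfrym oacan
Hunk 2: at line 6 remove [kqvgn] add [dtfby,bntck,fezz] -> 17 lines: keepi hiunt all cihg uut bzqda dtfby bntck fezz rby loof mstq uag vqk runhu dfrym oacan
Hunk 3: at line 13 remove [vqk] add [ezd] -> 17 lines: keepi hiunt all cihg uut bzqda dtfby bntck fezz rby loof mstq uag ezd runhu dfrym oacan
Hunk 4: at line 4 remove [bzqda] add [bagr,mqr,ntrax] -> 19 lines: keepi hiunt all cihg uut bagr mqr ntrax dtfby bntck fezz rby loof mstq uag ezd runhu dfrym oacan

Answer: keepi
hiunt
all
cihg
uut
bagr
mqr
ntrax
dtfby
bntck
fezz
rby
loof
mstq
uag
ezd
runhu
dfrym
oacan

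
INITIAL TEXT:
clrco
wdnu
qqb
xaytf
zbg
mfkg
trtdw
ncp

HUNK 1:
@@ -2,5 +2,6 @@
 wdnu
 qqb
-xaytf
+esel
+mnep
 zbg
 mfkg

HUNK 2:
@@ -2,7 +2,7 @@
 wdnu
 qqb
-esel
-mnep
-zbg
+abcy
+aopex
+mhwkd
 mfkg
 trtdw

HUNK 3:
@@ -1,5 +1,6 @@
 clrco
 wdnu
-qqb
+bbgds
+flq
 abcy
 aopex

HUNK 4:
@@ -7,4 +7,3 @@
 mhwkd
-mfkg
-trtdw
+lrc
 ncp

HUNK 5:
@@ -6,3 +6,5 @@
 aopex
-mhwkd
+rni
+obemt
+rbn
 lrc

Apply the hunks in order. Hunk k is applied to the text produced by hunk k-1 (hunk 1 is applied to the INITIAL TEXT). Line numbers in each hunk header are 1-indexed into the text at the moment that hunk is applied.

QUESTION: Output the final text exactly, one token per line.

Answer: clrco
wdnu
bbgds
flq
abcy
aopex
rni
obemt
rbn
lrc
ncp

Derivation:
Hunk 1: at line 2 remove [xaytf] add [esel,mnep] -> 9 lines: clrco wdnu qqb esel mnep zbg mfkg trtdw ncp
Hunk 2: at line 2 remove [esel,mnep,zbg] add [abcy,aopex,mhwkd] -> 9 lines: clrco wdnu qqb abcy aopex mhwkd mfkg trtdw ncp
Hunk 3: at line 1 remove [qqb] add [bbgds,flq] -> 10 lines: clrco wdnu bbgds flq abcy aopex mhwkd mfkg trtdw ncp
Hunk 4: at line 7 remove [mfkg,trtdw] add [lrc] -> 9 lines: clrco wdnu bbgds flq abcy aopex mhwkd lrc ncp
Hunk 5: at line 6 remove [mhwkd] add [rni,obemt,rbn] -> 11 lines: clrco wdnu bbgds flq abcy aopex rni obemt rbn lrc ncp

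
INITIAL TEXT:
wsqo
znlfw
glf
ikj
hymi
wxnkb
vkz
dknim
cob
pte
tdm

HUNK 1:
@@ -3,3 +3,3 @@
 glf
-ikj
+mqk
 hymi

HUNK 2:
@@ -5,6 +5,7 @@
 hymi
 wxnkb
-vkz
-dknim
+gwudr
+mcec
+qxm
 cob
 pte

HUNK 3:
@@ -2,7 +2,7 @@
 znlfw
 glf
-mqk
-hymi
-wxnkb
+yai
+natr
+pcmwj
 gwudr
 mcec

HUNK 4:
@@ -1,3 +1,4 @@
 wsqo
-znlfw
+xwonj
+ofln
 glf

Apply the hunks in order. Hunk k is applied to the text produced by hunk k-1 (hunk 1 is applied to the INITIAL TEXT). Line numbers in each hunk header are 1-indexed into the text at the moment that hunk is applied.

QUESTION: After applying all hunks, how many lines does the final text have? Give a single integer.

Answer: 13

Derivation:
Hunk 1: at line 3 remove [ikj] add [mqk] -> 11 lines: wsqo znlfw glf mqk hymi wxnkb vkz dknim cob pte tdm
Hunk 2: at line 5 remove [vkz,dknim] add [gwudr,mcec,qxm] -> 12 lines: wsqo znlfw glf mqk hymi wxnkb gwudr mcec qxm cob pte tdm
Hunk 3: at line 2 remove [mqk,hymi,wxnkb] add [yai,natr,pcmwj] -> 12 lines: wsqo znlfw glf yai natr pcmwj gwudr mcec qxm cob pte tdm
Hunk 4: at line 1 remove [znlfw] add [xwonj,ofln] -> 13 lines: wsqo xwonj ofln glf yai natr pcmwj gwudr mcec qxm cob pte tdm
Final line count: 13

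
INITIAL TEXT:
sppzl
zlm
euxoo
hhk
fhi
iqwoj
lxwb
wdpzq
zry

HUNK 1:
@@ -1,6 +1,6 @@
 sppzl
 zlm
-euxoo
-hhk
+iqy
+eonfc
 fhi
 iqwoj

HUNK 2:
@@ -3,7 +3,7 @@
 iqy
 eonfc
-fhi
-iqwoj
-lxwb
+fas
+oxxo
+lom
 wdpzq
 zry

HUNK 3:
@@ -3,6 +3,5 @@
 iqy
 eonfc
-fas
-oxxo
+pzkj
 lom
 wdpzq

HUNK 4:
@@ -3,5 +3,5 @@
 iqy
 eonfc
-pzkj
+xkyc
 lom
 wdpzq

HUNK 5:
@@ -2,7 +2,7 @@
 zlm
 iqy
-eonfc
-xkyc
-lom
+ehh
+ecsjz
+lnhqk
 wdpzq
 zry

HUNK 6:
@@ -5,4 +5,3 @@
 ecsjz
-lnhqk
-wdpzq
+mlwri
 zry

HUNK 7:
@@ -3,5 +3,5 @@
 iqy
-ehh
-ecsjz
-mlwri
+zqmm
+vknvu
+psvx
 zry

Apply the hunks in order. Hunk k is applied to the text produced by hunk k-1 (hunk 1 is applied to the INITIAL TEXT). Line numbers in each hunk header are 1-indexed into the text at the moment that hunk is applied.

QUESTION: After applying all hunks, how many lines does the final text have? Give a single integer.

Hunk 1: at line 1 remove [euxoo,hhk] add [iqy,eonfc] -> 9 lines: sppzl zlm iqy eonfc fhi iqwoj lxwb wdpzq zry
Hunk 2: at line 3 remove [fhi,iqwoj,lxwb] add [fas,oxxo,lom] -> 9 lines: sppzl zlm iqy eonfc fas oxxo lom wdpzq zry
Hunk 3: at line 3 remove [fas,oxxo] add [pzkj] -> 8 lines: sppzl zlm iqy eonfc pzkj lom wdpzq zry
Hunk 4: at line 3 remove [pzkj] add [xkyc] -> 8 lines: sppzl zlm iqy eonfc xkyc lom wdpzq zry
Hunk 5: at line 2 remove [eonfc,xkyc,lom] add [ehh,ecsjz,lnhqk] -> 8 lines: sppzl zlm iqy ehh ecsjz lnhqk wdpzq zry
Hunk 6: at line 5 remove [lnhqk,wdpzq] add [mlwri] -> 7 lines: sppzl zlm iqy ehh ecsjz mlwri zry
Hunk 7: at line 3 remove [ehh,ecsjz,mlwri] add [zqmm,vknvu,psvx] -> 7 lines: sppzl zlm iqy zqmm vknvu psvx zry
Final line count: 7

Answer: 7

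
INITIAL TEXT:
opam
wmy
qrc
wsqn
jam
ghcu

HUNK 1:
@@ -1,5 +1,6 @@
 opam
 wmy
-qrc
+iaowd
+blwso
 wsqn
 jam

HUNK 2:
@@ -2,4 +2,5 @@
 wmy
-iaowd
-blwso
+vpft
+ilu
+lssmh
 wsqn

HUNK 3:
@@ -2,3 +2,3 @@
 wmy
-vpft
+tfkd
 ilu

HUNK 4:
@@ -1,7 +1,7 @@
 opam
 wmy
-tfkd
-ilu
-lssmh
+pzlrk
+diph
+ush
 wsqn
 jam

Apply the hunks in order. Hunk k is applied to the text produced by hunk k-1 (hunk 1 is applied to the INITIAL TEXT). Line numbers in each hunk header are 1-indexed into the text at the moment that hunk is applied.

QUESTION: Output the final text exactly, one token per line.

Answer: opam
wmy
pzlrk
diph
ush
wsqn
jam
ghcu

Derivation:
Hunk 1: at line 1 remove [qrc] add [iaowd,blwso] -> 7 lines: opam wmy iaowd blwso wsqn jam ghcu
Hunk 2: at line 2 remove [iaowd,blwso] add [vpft,ilu,lssmh] -> 8 lines: opam wmy vpft ilu lssmh wsqn jam ghcu
Hunk 3: at line 2 remove [vpft] add [tfkd] -> 8 lines: opam wmy tfkd ilu lssmh wsqn jam ghcu
Hunk 4: at line 1 remove [tfkd,ilu,lssmh] add [pzlrk,diph,ush] -> 8 lines: opam wmy pzlrk diph ush wsqn jam ghcu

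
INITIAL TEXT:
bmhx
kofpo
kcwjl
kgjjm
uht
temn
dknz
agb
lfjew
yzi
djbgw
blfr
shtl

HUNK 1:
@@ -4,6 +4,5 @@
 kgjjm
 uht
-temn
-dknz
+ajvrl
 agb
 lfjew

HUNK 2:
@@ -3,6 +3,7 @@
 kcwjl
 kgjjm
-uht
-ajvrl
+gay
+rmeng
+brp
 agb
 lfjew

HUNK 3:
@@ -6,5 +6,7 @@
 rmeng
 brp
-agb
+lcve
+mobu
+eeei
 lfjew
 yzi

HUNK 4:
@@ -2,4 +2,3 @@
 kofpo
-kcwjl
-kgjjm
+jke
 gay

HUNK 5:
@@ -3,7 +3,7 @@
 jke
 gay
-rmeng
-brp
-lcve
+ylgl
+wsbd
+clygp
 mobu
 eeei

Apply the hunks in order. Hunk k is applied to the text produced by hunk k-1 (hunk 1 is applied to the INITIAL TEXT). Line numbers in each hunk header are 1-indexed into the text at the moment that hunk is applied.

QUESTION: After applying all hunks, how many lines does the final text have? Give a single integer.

Answer: 14

Derivation:
Hunk 1: at line 4 remove [temn,dknz] add [ajvrl] -> 12 lines: bmhx kofpo kcwjl kgjjm uht ajvrl agb lfjew yzi djbgw blfr shtl
Hunk 2: at line 3 remove [uht,ajvrl] add [gay,rmeng,brp] -> 13 lines: bmhx kofpo kcwjl kgjjm gay rmeng brp agb lfjew yzi djbgw blfr shtl
Hunk 3: at line 6 remove [agb] add [lcve,mobu,eeei] -> 15 lines: bmhx kofpo kcwjl kgjjm gay rmeng brp lcve mobu eeei lfjew yzi djbgw blfr shtl
Hunk 4: at line 2 remove [kcwjl,kgjjm] add [jke] -> 14 lines: bmhx kofpo jke gay rmeng brp lcve mobu eeei lfjew yzi djbgw blfr shtl
Hunk 5: at line 3 remove [rmeng,brp,lcve] add [ylgl,wsbd,clygp] -> 14 lines: bmhx kofpo jke gay ylgl wsbd clygp mobu eeei lfjew yzi djbgw blfr shtl
Final line count: 14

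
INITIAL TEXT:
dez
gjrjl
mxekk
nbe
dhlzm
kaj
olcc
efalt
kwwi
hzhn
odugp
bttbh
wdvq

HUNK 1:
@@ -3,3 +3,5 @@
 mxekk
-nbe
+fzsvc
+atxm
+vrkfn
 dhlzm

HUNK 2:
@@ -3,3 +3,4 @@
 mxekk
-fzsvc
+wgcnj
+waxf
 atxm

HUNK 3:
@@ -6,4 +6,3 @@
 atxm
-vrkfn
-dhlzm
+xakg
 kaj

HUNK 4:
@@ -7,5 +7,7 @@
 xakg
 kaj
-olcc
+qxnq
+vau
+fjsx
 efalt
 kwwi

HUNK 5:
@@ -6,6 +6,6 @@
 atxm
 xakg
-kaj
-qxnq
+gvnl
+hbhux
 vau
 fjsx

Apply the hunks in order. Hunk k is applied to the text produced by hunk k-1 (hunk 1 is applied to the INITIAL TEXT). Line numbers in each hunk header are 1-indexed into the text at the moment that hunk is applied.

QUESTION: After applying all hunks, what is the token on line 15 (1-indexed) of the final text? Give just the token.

Hunk 1: at line 3 remove [nbe] add [fzsvc,atxm,vrkfn] -> 15 lines: dez gjrjl mxekk fzsvc atxm vrkfn dhlzm kaj olcc efalt kwwi hzhn odugp bttbh wdvq
Hunk 2: at line 3 remove [fzsvc] add [wgcnj,waxf] -> 16 lines: dez gjrjl mxekk wgcnj waxf atxm vrkfn dhlzm kaj olcc efalt kwwi hzhn odugp bttbh wdvq
Hunk 3: at line 6 remove [vrkfn,dhlzm] add [xakg] -> 15 lines: dez gjrjl mxekk wgcnj waxf atxm xakg kaj olcc efalt kwwi hzhn odugp bttbh wdvq
Hunk 4: at line 7 remove [olcc] add [qxnq,vau,fjsx] -> 17 lines: dez gjrjl mxekk wgcnj waxf atxm xakg kaj qxnq vau fjsx efalt kwwi hzhn odugp bttbh wdvq
Hunk 5: at line 6 remove [kaj,qxnq] add [gvnl,hbhux] -> 17 lines: dez gjrjl mxekk wgcnj waxf atxm xakg gvnl hbhux vau fjsx efalt kwwi hzhn odugp bttbh wdvq
Final line 15: odugp

Answer: odugp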